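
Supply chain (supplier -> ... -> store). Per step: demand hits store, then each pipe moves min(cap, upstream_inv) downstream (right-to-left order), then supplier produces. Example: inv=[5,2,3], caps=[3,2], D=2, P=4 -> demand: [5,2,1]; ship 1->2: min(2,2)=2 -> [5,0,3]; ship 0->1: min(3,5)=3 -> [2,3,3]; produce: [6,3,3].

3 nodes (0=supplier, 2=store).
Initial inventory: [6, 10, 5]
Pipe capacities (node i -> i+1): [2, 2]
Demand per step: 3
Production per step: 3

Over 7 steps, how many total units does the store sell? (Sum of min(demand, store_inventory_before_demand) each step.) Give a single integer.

Answer: 17

Derivation:
Step 1: sold=3 (running total=3) -> [7 10 4]
Step 2: sold=3 (running total=6) -> [8 10 3]
Step 3: sold=3 (running total=9) -> [9 10 2]
Step 4: sold=2 (running total=11) -> [10 10 2]
Step 5: sold=2 (running total=13) -> [11 10 2]
Step 6: sold=2 (running total=15) -> [12 10 2]
Step 7: sold=2 (running total=17) -> [13 10 2]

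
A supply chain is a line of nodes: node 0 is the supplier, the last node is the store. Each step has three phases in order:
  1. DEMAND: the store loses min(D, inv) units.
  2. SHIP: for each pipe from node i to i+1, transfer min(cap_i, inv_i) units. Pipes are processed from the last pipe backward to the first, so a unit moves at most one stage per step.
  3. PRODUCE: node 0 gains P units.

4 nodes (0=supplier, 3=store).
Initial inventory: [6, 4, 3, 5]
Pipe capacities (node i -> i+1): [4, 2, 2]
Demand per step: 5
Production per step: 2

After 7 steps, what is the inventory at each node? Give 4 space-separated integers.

Step 1: demand=5,sold=5 ship[2->3]=2 ship[1->2]=2 ship[0->1]=4 prod=2 -> inv=[4 6 3 2]
Step 2: demand=5,sold=2 ship[2->3]=2 ship[1->2]=2 ship[0->1]=4 prod=2 -> inv=[2 8 3 2]
Step 3: demand=5,sold=2 ship[2->3]=2 ship[1->2]=2 ship[0->1]=2 prod=2 -> inv=[2 8 3 2]
Step 4: demand=5,sold=2 ship[2->3]=2 ship[1->2]=2 ship[0->1]=2 prod=2 -> inv=[2 8 3 2]
Step 5: demand=5,sold=2 ship[2->3]=2 ship[1->2]=2 ship[0->1]=2 prod=2 -> inv=[2 8 3 2]
Step 6: demand=5,sold=2 ship[2->3]=2 ship[1->2]=2 ship[0->1]=2 prod=2 -> inv=[2 8 3 2]
Step 7: demand=5,sold=2 ship[2->3]=2 ship[1->2]=2 ship[0->1]=2 prod=2 -> inv=[2 8 3 2]

2 8 3 2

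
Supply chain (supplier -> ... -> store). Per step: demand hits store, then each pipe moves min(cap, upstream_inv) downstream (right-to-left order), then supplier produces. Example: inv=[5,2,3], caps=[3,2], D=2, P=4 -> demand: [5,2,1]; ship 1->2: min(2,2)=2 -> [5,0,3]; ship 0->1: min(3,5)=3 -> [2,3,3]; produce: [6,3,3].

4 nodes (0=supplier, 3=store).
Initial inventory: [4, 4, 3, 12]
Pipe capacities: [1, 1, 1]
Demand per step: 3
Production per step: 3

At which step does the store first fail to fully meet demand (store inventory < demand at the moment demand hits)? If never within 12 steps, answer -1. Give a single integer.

Step 1: demand=3,sold=3 ship[2->3]=1 ship[1->2]=1 ship[0->1]=1 prod=3 -> [6 4 3 10]
Step 2: demand=3,sold=3 ship[2->3]=1 ship[1->2]=1 ship[0->1]=1 prod=3 -> [8 4 3 8]
Step 3: demand=3,sold=3 ship[2->3]=1 ship[1->2]=1 ship[0->1]=1 prod=3 -> [10 4 3 6]
Step 4: demand=3,sold=3 ship[2->3]=1 ship[1->2]=1 ship[0->1]=1 prod=3 -> [12 4 3 4]
Step 5: demand=3,sold=3 ship[2->3]=1 ship[1->2]=1 ship[0->1]=1 prod=3 -> [14 4 3 2]
Step 6: demand=3,sold=2 ship[2->3]=1 ship[1->2]=1 ship[0->1]=1 prod=3 -> [16 4 3 1]
Step 7: demand=3,sold=1 ship[2->3]=1 ship[1->2]=1 ship[0->1]=1 prod=3 -> [18 4 3 1]
Step 8: demand=3,sold=1 ship[2->3]=1 ship[1->2]=1 ship[0->1]=1 prod=3 -> [20 4 3 1]
Step 9: demand=3,sold=1 ship[2->3]=1 ship[1->2]=1 ship[0->1]=1 prod=3 -> [22 4 3 1]
Step 10: demand=3,sold=1 ship[2->3]=1 ship[1->2]=1 ship[0->1]=1 prod=3 -> [24 4 3 1]
Step 11: demand=3,sold=1 ship[2->3]=1 ship[1->2]=1 ship[0->1]=1 prod=3 -> [26 4 3 1]
Step 12: demand=3,sold=1 ship[2->3]=1 ship[1->2]=1 ship[0->1]=1 prod=3 -> [28 4 3 1]
First stockout at step 6

6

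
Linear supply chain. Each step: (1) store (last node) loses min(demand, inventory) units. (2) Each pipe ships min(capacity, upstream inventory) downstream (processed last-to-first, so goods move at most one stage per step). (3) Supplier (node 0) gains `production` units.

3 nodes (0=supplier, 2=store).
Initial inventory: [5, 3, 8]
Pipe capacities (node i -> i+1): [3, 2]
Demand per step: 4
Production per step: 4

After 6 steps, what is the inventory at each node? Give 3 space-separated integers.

Step 1: demand=4,sold=4 ship[1->2]=2 ship[0->1]=3 prod=4 -> inv=[6 4 6]
Step 2: demand=4,sold=4 ship[1->2]=2 ship[0->1]=3 prod=4 -> inv=[7 5 4]
Step 3: demand=4,sold=4 ship[1->2]=2 ship[0->1]=3 prod=4 -> inv=[8 6 2]
Step 4: demand=4,sold=2 ship[1->2]=2 ship[0->1]=3 prod=4 -> inv=[9 7 2]
Step 5: demand=4,sold=2 ship[1->2]=2 ship[0->1]=3 prod=4 -> inv=[10 8 2]
Step 6: demand=4,sold=2 ship[1->2]=2 ship[0->1]=3 prod=4 -> inv=[11 9 2]

11 9 2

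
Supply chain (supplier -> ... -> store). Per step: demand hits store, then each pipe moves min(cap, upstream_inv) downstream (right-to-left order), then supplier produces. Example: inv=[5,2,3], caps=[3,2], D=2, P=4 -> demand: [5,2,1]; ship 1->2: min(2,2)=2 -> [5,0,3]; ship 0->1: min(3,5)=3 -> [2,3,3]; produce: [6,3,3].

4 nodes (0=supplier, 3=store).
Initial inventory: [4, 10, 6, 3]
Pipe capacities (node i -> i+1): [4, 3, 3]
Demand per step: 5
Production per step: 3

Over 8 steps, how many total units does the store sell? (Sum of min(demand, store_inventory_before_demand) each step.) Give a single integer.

Answer: 24

Derivation:
Step 1: sold=3 (running total=3) -> [3 11 6 3]
Step 2: sold=3 (running total=6) -> [3 11 6 3]
Step 3: sold=3 (running total=9) -> [3 11 6 3]
Step 4: sold=3 (running total=12) -> [3 11 6 3]
Step 5: sold=3 (running total=15) -> [3 11 6 3]
Step 6: sold=3 (running total=18) -> [3 11 6 3]
Step 7: sold=3 (running total=21) -> [3 11 6 3]
Step 8: sold=3 (running total=24) -> [3 11 6 3]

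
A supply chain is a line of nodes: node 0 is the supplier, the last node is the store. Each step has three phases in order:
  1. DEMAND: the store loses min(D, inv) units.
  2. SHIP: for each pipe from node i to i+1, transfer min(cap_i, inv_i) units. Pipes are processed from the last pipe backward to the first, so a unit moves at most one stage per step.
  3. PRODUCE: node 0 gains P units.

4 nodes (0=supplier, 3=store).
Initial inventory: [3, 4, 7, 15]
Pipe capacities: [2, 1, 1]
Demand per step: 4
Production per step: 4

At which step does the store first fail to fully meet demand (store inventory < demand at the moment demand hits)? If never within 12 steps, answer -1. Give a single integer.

Step 1: demand=4,sold=4 ship[2->3]=1 ship[1->2]=1 ship[0->1]=2 prod=4 -> [5 5 7 12]
Step 2: demand=4,sold=4 ship[2->3]=1 ship[1->2]=1 ship[0->1]=2 prod=4 -> [7 6 7 9]
Step 3: demand=4,sold=4 ship[2->3]=1 ship[1->2]=1 ship[0->1]=2 prod=4 -> [9 7 7 6]
Step 4: demand=4,sold=4 ship[2->3]=1 ship[1->2]=1 ship[0->1]=2 prod=4 -> [11 8 7 3]
Step 5: demand=4,sold=3 ship[2->3]=1 ship[1->2]=1 ship[0->1]=2 prod=4 -> [13 9 7 1]
Step 6: demand=4,sold=1 ship[2->3]=1 ship[1->2]=1 ship[0->1]=2 prod=4 -> [15 10 7 1]
Step 7: demand=4,sold=1 ship[2->3]=1 ship[1->2]=1 ship[0->1]=2 prod=4 -> [17 11 7 1]
Step 8: demand=4,sold=1 ship[2->3]=1 ship[1->2]=1 ship[0->1]=2 prod=4 -> [19 12 7 1]
Step 9: demand=4,sold=1 ship[2->3]=1 ship[1->2]=1 ship[0->1]=2 prod=4 -> [21 13 7 1]
Step 10: demand=4,sold=1 ship[2->3]=1 ship[1->2]=1 ship[0->1]=2 prod=4 -> [23 14 7 1]
Step 11: demand=4,sold=1 ship[2->3]=1 ship[1->2]=1 ship[0->1]=2 prod=4 -> [25 15 7 1]
Step 12: demand=4,sold=1 ship[2->3]=1 ship[1->2]=1 ship[0->1]=2 prod=4 -> [27 16 7 1]
First stockout at step 5

5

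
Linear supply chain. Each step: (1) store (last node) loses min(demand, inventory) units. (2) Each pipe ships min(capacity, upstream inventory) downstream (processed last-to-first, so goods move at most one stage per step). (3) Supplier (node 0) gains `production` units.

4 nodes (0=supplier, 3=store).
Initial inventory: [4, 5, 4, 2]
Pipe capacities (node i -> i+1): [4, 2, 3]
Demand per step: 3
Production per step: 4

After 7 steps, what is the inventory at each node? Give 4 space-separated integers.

Step 1: demand=3,sold=2 ship[2->3]=3 ship[1->2]=2 ship[0->1]=4 prod=4 -> inv=[4 7 3 3]
Step 2: demand=3,sold=3 ship[2->3]=3 ship[1->2]=2 ship[0->1]=4 prod=4 -> inv=[4 9 2 3]
Step 3: demand=3,sold=3 ship[2->3]=2 ship[1->2]=2 ship[0->1]=4 prod=4 -> inv=[4 11 2 2]
Step 4: demand=3,sold=2 ship[2->3]=2 ship[1->2]=2 ship[0->1]=4 prod=4 -> inv=[4 13 2 2]
Step 5: demand=3,sold=2 ship[2->3]=2 ship[1->2]=2 ship[0->1]=4 prod=4 -> inv=[4 15 2 2]
Step 6: demand=3,sold=2 ship[2->3]=2 ship[1->2]=2 ship[0->1]=4 prod=4 -> inv=[4 17 2 2]
Step 7: demand=3,sold=2 ship[2->3]=2 ship[1->2]=2 ship[0->1]=4 prod=4 -> inv=[4 19 2 2]

4 19 2 2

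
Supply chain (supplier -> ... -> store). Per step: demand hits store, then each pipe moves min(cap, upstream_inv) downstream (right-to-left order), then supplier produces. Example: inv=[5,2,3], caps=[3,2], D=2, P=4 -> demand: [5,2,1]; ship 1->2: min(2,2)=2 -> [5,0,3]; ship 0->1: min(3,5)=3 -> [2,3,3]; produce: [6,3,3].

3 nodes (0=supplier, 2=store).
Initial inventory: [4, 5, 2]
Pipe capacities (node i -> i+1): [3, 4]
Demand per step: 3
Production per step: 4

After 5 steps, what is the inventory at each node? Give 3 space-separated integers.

Step 1: demand=3,sold=2 ship[1->2]=4 ship[0->1]=3 prod=4 -> inv=[5 4 4]
Step 2: demand=3,sold=3 ship[1->2]=4 ship[0->1]=3 prod=4 -> inv=[6 3 5]
Step 3: demand=3,sold=3 ship[1->2]=3 ship[0->1]=3 prod=4 -> inv=[7 3 5]
Step 4: demand=3,sold=3 ship[1->2]=3 ship[0->1]=3 prod=4 -> inv=[8 3 5]
Step 5: demand=3,sold=3 ship[1->2]=3 ship[0->1]=3 prod=4 -> inv=[9 3 5]

9 3 5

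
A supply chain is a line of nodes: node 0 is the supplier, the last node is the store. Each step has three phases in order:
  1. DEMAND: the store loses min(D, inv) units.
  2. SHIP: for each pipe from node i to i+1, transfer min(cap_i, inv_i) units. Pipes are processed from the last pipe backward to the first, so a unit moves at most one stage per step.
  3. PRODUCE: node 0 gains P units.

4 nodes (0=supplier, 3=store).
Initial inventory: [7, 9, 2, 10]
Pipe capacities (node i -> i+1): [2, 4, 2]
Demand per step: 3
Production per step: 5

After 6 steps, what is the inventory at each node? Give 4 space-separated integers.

Step 1: demand=3,sold=3 ship[2->3]=2 ship[1->2]=4 ship[0->1]=2 prod=5 -> inv=[10 7 4 9]
Step 2: demand=3,sold=3 ship[2->3]=2 ship[1->2]=4 ship[0->1]=2 prod=5 -> inv=[13 5 6 8]
Step 3: demand=3,sold=3 ship[2->3]=2 ship[1->2]=4 ship[0->1]=2 prod=5 -> inv=[16 3 8 7]
Step 4: demand=3,sold=3 ship[2->3]=2 ship[1->2]=3 ship[0->1]=2 prod=5 -> inv=[19 2 9 6]
Step 5: demand=3,sold=3 ship[2->3]=2 ship[1->2]=2 ship[0->1]=2 prod=5 -> inv=[22 2 9 5]
Step 6: demand=3,sold=3 ship[2->3]=2 ship[1->2]=2 ship[0->1]=2 prod=5 -> inv=[25 2 9 4]

25 2 9 4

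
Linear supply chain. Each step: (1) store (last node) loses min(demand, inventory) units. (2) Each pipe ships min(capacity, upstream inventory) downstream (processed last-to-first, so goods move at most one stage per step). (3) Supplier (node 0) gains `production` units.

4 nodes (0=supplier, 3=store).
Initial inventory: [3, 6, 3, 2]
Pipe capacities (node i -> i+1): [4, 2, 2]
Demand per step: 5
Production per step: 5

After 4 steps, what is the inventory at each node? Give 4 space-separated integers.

Step 1: demand=5,sold=2 ship[2->3]=2 ship[1->2]=2 ship[0->1]=3 prod=5 -> inv=[5 7 3 2]
Step 2: demand=5,sold=2 ship[2->3]=2 ship[1->2]=2 ship[0->1]=4 prod=5 -> inv=[6 9 3 2]
Step 3: demand=5,sold=2 ship[2->3]=2 ship[1->2]=2 ship[0->1]=4 prod=5 -> inv=[7 11 3 2]
Step 4: demand=5,sold=2 ship[2->3]=2 ship[1->2]=2 ship[0->1]=4 prod=5 -> inv=[8 13 3 2]

8 13 3 2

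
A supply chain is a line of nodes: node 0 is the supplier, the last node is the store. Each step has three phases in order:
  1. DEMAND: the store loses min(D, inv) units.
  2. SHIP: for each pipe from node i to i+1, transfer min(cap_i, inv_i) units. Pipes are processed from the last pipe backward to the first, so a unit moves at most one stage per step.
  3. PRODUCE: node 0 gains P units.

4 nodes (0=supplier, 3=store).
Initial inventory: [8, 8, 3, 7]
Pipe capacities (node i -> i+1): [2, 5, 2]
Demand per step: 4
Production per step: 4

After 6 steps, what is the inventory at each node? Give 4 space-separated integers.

Step 1: demand=4,sold=4 ship[2->3]=2 ship[1->2]=5 ship[0->1]=2 prod=4 -> inv=[10 5 6 5]
Step 2: demand=4,sold=4 ship[2->3]=2 ship[1->2]=5 ship[0->1]=2 prod=4 -> inv=[12 2 9 3]
Step 3: demand=4,sold=3 ship[2->3]=2 ship[1->2]=2 ship[0->1]=2 prod=4 -> inv=[14 2 9 2]
Step 4: demand=4,sold=2 ship[2->3]=2 ship[1->2]=2 ship[0->1]=2 prod=4 -> inv=[16 2 9 2]
Step 5: demand=4,sold=2 ship[2->3]=2 ship[1->2]=2 ship[0->1]=2 prod=4 -> inv=[18 2 9 2]
Step 6: demand=4,sold=2 ship[2->3]=2 ship[1->2]=2 ship[0->1]=2 prod=4 -> inv=[20 2 9 2]

20 2 9 2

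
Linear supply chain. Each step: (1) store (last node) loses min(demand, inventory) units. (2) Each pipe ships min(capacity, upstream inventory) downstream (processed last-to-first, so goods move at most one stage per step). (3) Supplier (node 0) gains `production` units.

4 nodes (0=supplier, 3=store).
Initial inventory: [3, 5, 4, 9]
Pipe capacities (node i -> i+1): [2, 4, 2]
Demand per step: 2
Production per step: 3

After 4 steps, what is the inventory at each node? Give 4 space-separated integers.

Step 1: demand=2,sold=2 ship[2->3]=2 ship[1->2]=4 ship[0->1]=2 prod=3 -> inv=[4 3 6 9]
Step 2: demand=2,sold=2 ship[2->3]=2 ship[1->2]=3 ship[0->1]=2 prod=3 -> inv=[5 2 7 9]
Step 3: demand=2,sold=2 ship[2->3]=2 ship[1->2]=2 ship[0->1]=2 prod=3 -> inv=[6 2 7 9]
Step 4: demand=2,sold=2 ship[2->3]=2 ship[1->2]=2 ship[0->1]=2 prod=3 -> inv=[7 2 7 9]

7 2 7 9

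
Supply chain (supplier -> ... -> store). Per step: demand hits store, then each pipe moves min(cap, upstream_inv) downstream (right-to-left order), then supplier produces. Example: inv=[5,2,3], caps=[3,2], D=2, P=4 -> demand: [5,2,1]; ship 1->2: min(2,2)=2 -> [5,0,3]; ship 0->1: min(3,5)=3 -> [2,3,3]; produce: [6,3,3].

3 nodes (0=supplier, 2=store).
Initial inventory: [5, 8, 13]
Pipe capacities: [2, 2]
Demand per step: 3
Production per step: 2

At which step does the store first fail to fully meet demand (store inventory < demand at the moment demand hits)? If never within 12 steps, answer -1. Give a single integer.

Step 1: demand=3,sold=3 ship[1->2]=2 ship[0->1]=2 prod=2 -> [5 8 12]
Step 2: demand=3,sold=3 ship[1->2]=2 ship[0->1]=2 prod=2 -> [5 8 11]
Step 3: demand=3,sold=3 ship[1->2]=2 ship[0->1]=2 prod=2 -> [5 8 10]
Step 4: demand=3,sold=3 ship[1->2]=2 ship[0->1]=2 prod=2 -> [5 8 9]
Step 5: demand=3,sold=3 ship[1->2]=2 ship[0->1]=2 prod=2 -> [5 8 8]
Step 6: demand=3,sold=3 ship[1->2]=2 ship[0->1]=2 prod=2 -> [5 8 7]
Step 7: demand=3,sold=3 ship[1->2]=2 ship[0->1]=2 prod=2 -> [5 8 6]
Step 8: demand=3,sold=3 ship[1->2]=2 ship[0->1]=2 prod=2 -> [5 8 5]
Step 9: demand=3,sold=3 ship[1->2]=2 ship[0->1]=2 prod=2 -> [5 8 4]
Step 10: demand=3,sold=3 ship[1->2]=2 ship[0->1]=2 prod=2 -> [5 8 3]
Step 11: demand=3,sold=3 ship[1->2]=2 ship[0->1]=2 prod=2 -> [5 8 2]
Step 12: demand=3,sold=2 ship[1->2]=2 ship[0->1]=2 prod=2 -> [5 8 2]
First stockout at step 12

12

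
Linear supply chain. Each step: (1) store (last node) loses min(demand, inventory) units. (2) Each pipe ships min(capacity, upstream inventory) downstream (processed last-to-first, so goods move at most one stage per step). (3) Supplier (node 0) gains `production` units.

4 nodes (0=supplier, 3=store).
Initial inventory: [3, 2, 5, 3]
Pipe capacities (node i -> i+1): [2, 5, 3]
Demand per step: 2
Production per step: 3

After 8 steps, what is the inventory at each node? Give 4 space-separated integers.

Step 1: demand=2,sold=2 ship[2->3]=3 ship[1->2]=2 ship[0->1]=2 prod=3 -> inv=[4 2 4 4]
Step 2: demand=2,sold=2 ship[2->3]=3 ship[1->2]=2 ship[0->1]=2 prod=3 -> inv=[5 2 3 5]
Step 3: demand=2,sold=2 ship[2->3]=3 ship[1->2]=2 ship[0->1]=2 prod=3 -> inv=[6 2 2 6]
Step 4: demand=2,sold=2 ship[2->3]=2 ship[1->2]=2 ship[0->1]=2 prod=3 -> inv=[7 2 2 6]
Step 5: demand=2,sold=2 ship[2->3]=2 ship[1->2]=2 ship[0->1]=2 prod=3 -> inv=[8 2 2 6]
Step 6: demand=2,sold=2 ship[2->3]=2 ship[1->2]=2 ship[0->1]=2 prod=3 -> inv=[9 2 2 6]
Step 7: demand=2,sold=2 ship[2->3]=2 ship[1->2]=2 ship[0->1]=2 prod=3 -> inv=[10 2 2 6]
Step 8: demand=2,sold=2 ship[2->3]=2 ship[1->2]=2 ship[0->1]=2 prod=3 -> inv=[11 2 2 6]

11 2 2 6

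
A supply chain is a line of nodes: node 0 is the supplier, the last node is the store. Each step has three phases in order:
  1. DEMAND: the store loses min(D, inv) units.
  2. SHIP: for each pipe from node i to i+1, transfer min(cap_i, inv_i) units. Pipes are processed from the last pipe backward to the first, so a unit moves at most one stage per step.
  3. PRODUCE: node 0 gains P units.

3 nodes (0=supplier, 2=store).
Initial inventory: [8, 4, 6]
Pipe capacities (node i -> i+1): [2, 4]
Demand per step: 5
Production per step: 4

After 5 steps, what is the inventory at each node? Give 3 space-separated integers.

Step 1: demand=5,sold=5 ship[1->2]=4 ship[0->1]=2 prod=4 -> inv=[10 2 5]
Step 2: demand=5,sold=5 ship[1->2]=2 ship[0->1]=2 prod=4 -> inv=[12 2 2]
Step 3: demand=5,sold=2 ship[1->2]=2 ship[0->1]=2 prod=4 -> inv=[14 2 2]
Step 4: demand=5,sold=2 ship[1->2]=2 ship[0->1]=2 prod=4 -> inv=[16 2 2]
Step 5: demand=5,sold=2 ship[1->2]=2 ship[0->1]=2 prod=4 -> inv=[18 2 2]

18 2 2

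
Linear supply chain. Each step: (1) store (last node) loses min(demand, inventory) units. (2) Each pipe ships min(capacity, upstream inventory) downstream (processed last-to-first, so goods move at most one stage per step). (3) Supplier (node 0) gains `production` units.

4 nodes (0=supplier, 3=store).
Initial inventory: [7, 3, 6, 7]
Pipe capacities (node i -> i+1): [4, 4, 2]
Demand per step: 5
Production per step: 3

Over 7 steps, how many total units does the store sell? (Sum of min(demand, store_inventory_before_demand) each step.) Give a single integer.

Step 1: sold=5 (running total=5) -> [6 4 7 4]
Step 2: sold=4 (running total=9) -> [5 4 9 2]
Step 3: sold=2 (running total=11) -> [4 4 11 2]
Step 4: sold=2 (running total=13) -> [3 4 13 2]
Step 5: sold=2 (running total=15) -> [3 3 15 2]
Step 6: sold=2 (running total=17) -> [3 3 16 2]
Step 7: sold=2 (running total=19) -> [3 3 17 2]

Answer: 19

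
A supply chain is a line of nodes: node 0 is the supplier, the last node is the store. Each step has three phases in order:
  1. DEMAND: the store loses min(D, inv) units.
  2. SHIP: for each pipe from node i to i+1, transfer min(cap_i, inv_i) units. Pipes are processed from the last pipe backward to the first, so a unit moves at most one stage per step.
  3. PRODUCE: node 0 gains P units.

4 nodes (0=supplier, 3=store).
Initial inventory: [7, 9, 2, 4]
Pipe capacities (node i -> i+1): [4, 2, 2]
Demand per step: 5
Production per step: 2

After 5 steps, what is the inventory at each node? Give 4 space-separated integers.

Step 1: demand=5,sold=4 ship[2->3]=2 ship[1->2]=2 ship[0->1]=4 prod=2 -> inv=[5 11 2 2]
Step 2: demand=5,sold=2 ship[2->3]=2 ship[1->2]=2 ship[0->1]=4 prod=2 -> inv=[3 13 2 2]
Step 3: demand=5,sold=2 ship[2->3]=2 ship[1->2]=2 ship[0->1]=3 prod=2 -> inv=[2 14 2 2]
Step 4: demand=5,sold=2 ship[2->3]=2 ship[1->2]=2 ship[0->1]=2 prod=2 -> inv=[2 14 2 2]
Step 5: demand=5,sold=2 ship[2->3]=2 ship[1->2]=2 ship[0->1]=2 prod=2 -> inv=[2 14 2 2]

2 14 2 2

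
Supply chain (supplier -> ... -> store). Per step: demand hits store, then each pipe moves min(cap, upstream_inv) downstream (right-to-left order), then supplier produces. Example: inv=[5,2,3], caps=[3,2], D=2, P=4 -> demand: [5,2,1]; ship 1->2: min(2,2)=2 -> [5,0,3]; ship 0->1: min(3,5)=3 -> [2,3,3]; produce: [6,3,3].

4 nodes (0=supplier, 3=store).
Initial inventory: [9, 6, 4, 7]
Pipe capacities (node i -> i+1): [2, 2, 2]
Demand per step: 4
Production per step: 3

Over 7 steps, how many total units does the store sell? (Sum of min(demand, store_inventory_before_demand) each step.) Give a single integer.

Step 1: sold=4 (running total=4) -> [10 6 4 5]
Step 2: sold=4 (running total=8) -> [11 6 4 3]
Step 3: sold=3 (running total=11) -> [12 6 4 2]
Step 4: sold=2 (running total=13) -> [13 6 4 2]
Step 5: sold=2 (running total=15) -> [14 6 4 2]
Step 6: sold=2 (running total=17) -> [15 6 4 2]
Step 7: sold=2 (running total=19) -> [16 6 4 2]

Answer: 19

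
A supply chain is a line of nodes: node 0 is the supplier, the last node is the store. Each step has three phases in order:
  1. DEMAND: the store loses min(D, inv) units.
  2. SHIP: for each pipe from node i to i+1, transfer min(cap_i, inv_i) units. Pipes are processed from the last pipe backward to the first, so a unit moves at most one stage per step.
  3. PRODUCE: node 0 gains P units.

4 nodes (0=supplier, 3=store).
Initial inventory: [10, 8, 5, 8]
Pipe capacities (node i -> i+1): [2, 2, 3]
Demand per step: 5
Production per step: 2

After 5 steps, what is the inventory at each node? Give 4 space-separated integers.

Step 1: demand=5,sold=5 ship[2->3]=3 ship[1->2]=2 ship[0->1]=2 prod=2 -> inv=[10 8 4 6]
Step 2: demand=5,sold=5 ship[2->3]=3 ship[1->2]=2 ship[0->1]=2 prod=2 -> inv=[10 8 3 4]
Step 3: demand=5,sold=4 ship[2->3]=3 ship[1->2]=2 ship[0->1]=2 prod=2 -> inv=[10 8 2 3]
Step 4: demand=5,sold=3 ship[2->3]=2 ship[1->2]=2 ship[0->1]=2 prod=2 -> inv=[10 8 2 2]
Step 5: demand=5,sold=2 ship[2->3]=2 ship[1->2]=2 ship[0->1]=2 prod=2 -> inv=[10 8 2 2]

10 8 2 2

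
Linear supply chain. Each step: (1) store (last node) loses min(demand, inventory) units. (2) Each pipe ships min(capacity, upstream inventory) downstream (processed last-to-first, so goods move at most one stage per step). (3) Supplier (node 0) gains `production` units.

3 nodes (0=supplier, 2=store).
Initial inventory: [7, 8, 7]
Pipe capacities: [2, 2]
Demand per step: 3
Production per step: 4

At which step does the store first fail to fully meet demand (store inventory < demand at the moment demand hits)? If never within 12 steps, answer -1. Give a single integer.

Step 1: demand=3,sold=3 ship[1->2]=2 ship[0->1]=2 prod=4 -> [9 8 6]
Step 2: demand=3,sold=3 ship[1->2]=2 ship[0->1]=2 prod=4 -> [11 8 5]
Step 3: demand=3,sold=3 ship[1->2]=2 ship[0->1]=2 prod=4 -> [13 8 4]
Step 4: demand=3,sold=3 ship[1->2]=2 ship[0->1]=2 prod=4 -> [15 8 3]
Step 5: demand=3,sold=3 ship[1->2]=2 ship[0->1]=2 prod=4 -> [17 8 2]
Step 6: demand=3,sold=2 ship[1->2]=2 ship[0->1]=2 prod=4 -> [19 8 2]
Step 7: demand=3,sold=2 ship[1->2]=2 ship[0->1]=2 prod=4 -> [21 8 2]
Step 8: demand=3,sold=2 ship[1->2]=2 ship[0->1]=2 prod=4 -> [23 8 2]
Step 9: demand=3,sold=2 ship[1->2]=2 ship[0->1]=2 prod=4 -> [25 8 2]
Step 10: demand=3,sold=2 ship[1->2]=2 ship[0->1]=2 prod=4 -> [27 8 2]
Step 11: demand=3,sold=2 ship[1->2]=2 ship[0->1]=2 prod=4 -> [29 8 2]
Step 12: demand=3,sold=2 ship[1->2]=2 ship[0->1]=2 prod=4 -> [31 8 2]
First stockout at step 6

6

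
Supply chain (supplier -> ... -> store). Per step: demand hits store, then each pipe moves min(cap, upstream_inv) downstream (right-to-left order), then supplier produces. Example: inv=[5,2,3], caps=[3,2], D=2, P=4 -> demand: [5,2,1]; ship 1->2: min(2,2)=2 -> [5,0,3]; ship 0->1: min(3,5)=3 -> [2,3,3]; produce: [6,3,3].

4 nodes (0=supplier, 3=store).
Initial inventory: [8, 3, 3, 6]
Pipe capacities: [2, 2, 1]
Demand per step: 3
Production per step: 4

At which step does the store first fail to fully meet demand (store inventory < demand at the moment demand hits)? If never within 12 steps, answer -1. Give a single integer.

Step 1: demand=3,sold=3 ship[2->3]=1 ship[1->2]=2 ship[0->1]=2 prod=4 -> [10 3 4 4]
Step 2: demand=3,sold=3 ship[2->3]=1 ship[1->2]=2 ship[0->1]=2 prod=4 -> [12 3 5 2]
Step 3: demand=3,sold=2 ship[2->3]=1 ship[1->2]=2 ship[0->1]=2 prod=4 -> [14 3 6 1]
Step 4: demand=3,sold=1 ship[2->3]=1 ship[1->2]=2 ship[0->1]=2 prod=4 -> [16 3 7 1]
Step 5: demand=3,sold=1 ship[2->3]=1 ship[1->2]=2 ship[0->1]=2 prod=4 -> [18 3 8 1]
Step 6: demand=3,sold=1 ship[2->3]=1 ship[1->2]=2 ship[0->1]=2 prod=4 -> [20 3 9 1]
Step 7: demand=3,sold=1 ship[2->3]=1 ship[1->2]=2 ship[0->1]=2 prod=4 -> [22 3 10 1]
Step 8: demand=3,sold=1 ship[2->3]=1 ship[1->2]=2 ship[0->1]=2 prod=4 -> [24 3 11 1]
Step 9: demand=3,sold=1 ship[2->3]=1 ship[1->2]=2 ship[0->1]=2 prod=4 -> [26 3 12 1]
Step 10: demand=3,sold=1 ship[2->3]=1 ship[1->2]=2 ship[0->1]=2 prod=4 -> [28 3 13 1]
Step 11: demand=3,sold=1 ship[2->3]=1 ship[1->2]=2 ship[0->1]=2 prod=4 -> [30 3 14 1]
Step 12: demand=3,sold=1 ship[2->3]=1 ship[1->2]=2 ship[0->1]=2 prod=4 -> [32 3 15 1]
First stockout at step 3

3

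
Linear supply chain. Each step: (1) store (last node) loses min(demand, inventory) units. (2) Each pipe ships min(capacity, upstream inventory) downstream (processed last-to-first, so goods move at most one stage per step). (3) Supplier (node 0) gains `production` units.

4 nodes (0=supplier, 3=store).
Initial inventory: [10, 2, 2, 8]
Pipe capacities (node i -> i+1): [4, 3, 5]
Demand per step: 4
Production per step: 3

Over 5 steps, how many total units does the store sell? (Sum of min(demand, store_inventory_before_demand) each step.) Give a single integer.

Answer: 18

Derivation:
Step 1: sold=4 (running total=4) -> [9 4 2 6]
Step 2: sold=4 (running total=8) -> [8 5 3 4]
Step 3: sold=4 (running total=12) -> [7 6 3 3]
Step 4: sold=3 (running total=15) -> [6 7 3 3]
Step 5: sold=3 (running total=18) -> [5 8 3 3]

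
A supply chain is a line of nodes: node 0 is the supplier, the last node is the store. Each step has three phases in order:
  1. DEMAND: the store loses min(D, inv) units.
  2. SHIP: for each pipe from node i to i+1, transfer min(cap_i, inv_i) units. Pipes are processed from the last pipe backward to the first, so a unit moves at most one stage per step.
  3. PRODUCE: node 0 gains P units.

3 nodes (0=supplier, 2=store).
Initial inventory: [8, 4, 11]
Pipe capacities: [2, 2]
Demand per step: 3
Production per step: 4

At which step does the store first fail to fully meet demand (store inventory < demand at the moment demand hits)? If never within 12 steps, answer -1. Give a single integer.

Step 1: demand=3,sold=3 ship[1->2]=2 ship[0->1]=2 prod=4 -> [10 4 10]
Step 2: demand=3,sold=3 ship[1->2]=2 ship[0->1]=2 prod=4 -> [12 4 9]
Step 3: demand=3,sold=3 ship[1->2]=2 ship[0->1]=2 prod=4 -> [14 4 8]
Step 4: demand=3,sold=3 ship[1->2]=2 ship[0->1]=2 prod=4 -> [16 4 7]
Step 5: demand=3,sold=3 ship[1->2]=2 ship[0->1]=2 prod=4 -> [18 4 6]
Step 6: demand=3,sold=3 ship[1->2]=2 ship[0->1]=2 prod=4 -> [20 4 5]
Step 7: demand=3,sold=3 ship[1->2]=2 ship[0->1]=2 prod=4 -> [22 4 4]
Step 8: demand=3,sold=3 ship[1->2]=2 ship[0->1]=2 prod=4 -> [24 4 3]
Step 9: demand=3,sold=3 ship[1->2]=2 ship[0->1]=2 prod=4 -> [26 4 2]
Step 10: demand=3,sold=2 ship[1->2]=2 ship[0->1]=2 prod=4 -> [28 4 2]
Step 11: demand=3,sold=2 ship[1->2]=2 ship[0->1]=2 prod=4 -> [30 4 2]
Step 12: demand=3,sold=2 ship[1->2]=2 ship[0->1]=2 prod=4 -> [32 4 2]
First stockout at step 10

10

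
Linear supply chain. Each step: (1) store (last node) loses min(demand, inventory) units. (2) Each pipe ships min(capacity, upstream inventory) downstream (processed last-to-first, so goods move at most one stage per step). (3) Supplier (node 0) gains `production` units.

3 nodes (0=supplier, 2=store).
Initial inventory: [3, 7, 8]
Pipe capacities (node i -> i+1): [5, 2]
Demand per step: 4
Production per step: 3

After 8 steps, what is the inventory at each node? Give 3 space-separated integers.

Step 1: demand=4,sold=4 ship[1->2]=2 ship[0->1]=3 prod=3 -> inv=[3 8 6]
Step 2: demand=4,sold=4 ship[1->2]=2 ship[0->1]=3 prod=3 -> inv=[3 9 4]
Step 3: demand=4,sold=4 ship[1->2]=2 ship[0->1]=3 prod=3 -> inv=[3 10 2]
Step 4: demand=4,sold=2 ship[1->2]=2 ship[0->1]=3 prod=3 -> inv=[3 11 2]
Step 5: demand=4,sold=2 ship[1->2]=2 ship[0->1]=3 prod=3 -> inv=[3 12 2]
Step 6: demand=4,sold=2 ship[1->2]=2 ship[0->1]=3 prod=3 -> inv=[3 13 2]
Step 7: demand=4,sold=2 ship[1->2]=2 ship[0->1]=3 prod=3 -> inv=[3 14 2]
Step 8: demand=4,sold=2 ship[1->2]=2 ship[0->1]=3 prod=3 -> inv=[3 15 2]

3 15 2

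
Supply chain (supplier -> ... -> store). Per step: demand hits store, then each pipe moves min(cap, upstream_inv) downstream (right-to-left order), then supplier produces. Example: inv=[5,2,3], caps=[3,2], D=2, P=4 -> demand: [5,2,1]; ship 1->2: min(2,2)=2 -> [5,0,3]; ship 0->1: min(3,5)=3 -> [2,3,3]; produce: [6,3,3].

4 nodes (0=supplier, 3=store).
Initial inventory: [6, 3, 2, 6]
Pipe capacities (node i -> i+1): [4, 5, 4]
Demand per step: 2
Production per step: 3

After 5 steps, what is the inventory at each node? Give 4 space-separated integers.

Step 1: demand=2,sold=2 ship[2->3]=2 ship[1->2]=3 ship[0->1]=4 prod=3 -> inv=[5 4 3 6]
Step 2: demand=2,sold=2 ship[2->3]=3 ship[1->2]=4 ship[0->1]=4 prod=3 -> inv=[4 4 4 7]
Step 3: demand=2,sold=2 ship[2->3]=4 ship[1->2]=4 ship[0->1]=4 prod=3 -> inv=[3 4 4 9]
Step 4: demand=2,sold=2 ship[2->3]=4 ship[1->2]=4 ship[0->1]=3 prod=3 -> inv=[3 3 4 11]
Step 5: demand=2,sold=2 ship[2->3]=4 ship[1->2]=3 ship[0->1]=3 prod=3 -> inv=[3 3 3 13]

3 3 3 13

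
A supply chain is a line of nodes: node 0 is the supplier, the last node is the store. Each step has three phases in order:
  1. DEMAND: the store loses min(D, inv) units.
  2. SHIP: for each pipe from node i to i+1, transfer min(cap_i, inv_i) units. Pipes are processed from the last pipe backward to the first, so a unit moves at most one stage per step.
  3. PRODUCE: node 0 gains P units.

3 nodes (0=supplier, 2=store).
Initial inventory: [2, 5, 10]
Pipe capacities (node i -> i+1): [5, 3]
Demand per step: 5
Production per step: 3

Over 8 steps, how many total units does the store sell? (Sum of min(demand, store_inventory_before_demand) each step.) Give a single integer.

Answer: 31

Derivation:
Step 1: sold=5 (running total=5) -> [3 4 8]
Step 2: sold=5 (running total=10) -> [3 4 6]
Step 3: sold=5 (running total=15) -> [3 4 4]
Step 4: sold=4 (running total=19) -> [3 4 3]
Step 5: sold=3 (running total=22) -> [3 4 3]
Step 6: sold=3 (running total=25) -> [3 4 3]
Step 7: sold=3 (running total=28) -> [3 4 3]
Step 8: sold=3 (running total=31) -> [3 4 3]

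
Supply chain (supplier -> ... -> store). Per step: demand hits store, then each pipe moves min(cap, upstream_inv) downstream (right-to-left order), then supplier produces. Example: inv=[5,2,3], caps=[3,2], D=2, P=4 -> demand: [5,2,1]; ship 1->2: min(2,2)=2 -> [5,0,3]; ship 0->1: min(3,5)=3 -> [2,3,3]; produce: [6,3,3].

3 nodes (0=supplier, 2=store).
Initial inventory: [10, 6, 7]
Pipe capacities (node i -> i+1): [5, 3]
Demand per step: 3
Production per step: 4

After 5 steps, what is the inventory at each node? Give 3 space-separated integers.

Step 1: demand=3,sold=3 ship[1->2]=3 ship[0->1]=5 prod=4 -> inv=[9 8 7]
Step 2: demand=3,sold=3 ship[1->2]=3 ship[0->1]=5 prod=4 -> inv=[8 10 7]
Step 3: demand=3,sold=3 ship[1->2]=3 ship[0->1]=5 prod=4 -> inv=[7 12 7]
Step 4: demand=3,sold=3 ship[1->2]=3 ship[0->1]=5 prod=4 -> inv=[6 14 7]
Step 5: demand=3,sold=3 ship[1->2]=3 ship[0->1]=5 prod=4 -> inv=[5 16 7]

5 16 7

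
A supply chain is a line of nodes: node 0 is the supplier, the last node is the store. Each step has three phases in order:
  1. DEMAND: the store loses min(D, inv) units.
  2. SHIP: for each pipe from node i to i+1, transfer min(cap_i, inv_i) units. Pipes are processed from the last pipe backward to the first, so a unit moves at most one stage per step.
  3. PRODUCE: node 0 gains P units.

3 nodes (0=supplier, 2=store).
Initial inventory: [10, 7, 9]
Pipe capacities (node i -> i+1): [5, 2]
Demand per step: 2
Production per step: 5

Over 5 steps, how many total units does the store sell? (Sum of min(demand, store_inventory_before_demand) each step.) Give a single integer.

Answer: 10

Derivation:
Step 1: sold=2 (running total=2) -> [10 10 9]
Step 2: sold=2 (running total=4) -> [10 13 9]
Step 3: sold=2 (running total=6) -> [10 16 9]
Step 4: sold=2 (running total=8) -> [10 19 9]
Step 5: sold=2 (running total=10) -> [10 22 9]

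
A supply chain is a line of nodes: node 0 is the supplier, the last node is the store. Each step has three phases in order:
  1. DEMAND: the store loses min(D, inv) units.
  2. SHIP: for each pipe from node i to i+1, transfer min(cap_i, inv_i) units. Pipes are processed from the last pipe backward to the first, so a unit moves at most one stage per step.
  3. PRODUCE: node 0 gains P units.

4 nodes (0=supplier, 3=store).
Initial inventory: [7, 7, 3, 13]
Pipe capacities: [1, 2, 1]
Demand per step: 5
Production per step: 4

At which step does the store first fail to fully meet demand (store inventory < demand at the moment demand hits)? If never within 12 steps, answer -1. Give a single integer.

Step 1: demand=5,sold=5 ship[2->3]=1 ship[1->2]=2 ship[0->1]=1 prod=4 -> [10 6 4 9]
Step 2: demand=5,sold=5 ship[2->3]=1 ship[1->2]=2 ship[0->1]=1 prod=4 -> [13 5 5 5]
Step 3: demand=5,sold=5 ship[2->3]=1 ship[1->2]=2 ship[0->1]=1 prod=4 -> [16 4 6 1]
Step 4: demand=5,sold=1 ship[2->3]=1 ship[1->2]=2 ship[0->1]=1 prod=4 -> [19 3 7 1]
Step 5: demand=5,sold=1 ship[2->3]=1 ship[1->2]=2 ship[0->1]=1 prod=4 -> [22 2 8 1]
Step 6: demand=5,sold=1 ship[2->3]=1 ship[1->2]=2 ship[0->1]=1 prod=4 -> [25 1 9 1]
Step 7: demand=5,sold=1 ship[2->3]=1 ship[1->2]=1 ship[0->1]=1 prod=4 -> [28 1 9 1]
Step 8: demand=5,sold=1 ship[2->3]=1 ship[1->2]=1 ship[0->1]=1 prod=4 -> [31 1 9 1]
Step 9: demand=5,sold=1 ship[2->3]=1 ship[1->2]=1 ship[0->1]=1 prod=4 -> [34 1 9 1]
Step 10: demand=5,sold=1 ship[2->3]=1 ship[1->2]=1 ship[0->1]=1 prod=4 -> [37 1 9 1]
Step 11: demand=5,sold=1 ship[2->3]=1 ship[1->2]=1 ship[0->1]=1 prod=4 -> [40 1 9 1]
Step 12: demand=5,sold=1 ship[2->3]=1 ship[1->2]=1 ship[0->1]=1 prod=4 -> [43 1 9 1]
First stockout at step 4

4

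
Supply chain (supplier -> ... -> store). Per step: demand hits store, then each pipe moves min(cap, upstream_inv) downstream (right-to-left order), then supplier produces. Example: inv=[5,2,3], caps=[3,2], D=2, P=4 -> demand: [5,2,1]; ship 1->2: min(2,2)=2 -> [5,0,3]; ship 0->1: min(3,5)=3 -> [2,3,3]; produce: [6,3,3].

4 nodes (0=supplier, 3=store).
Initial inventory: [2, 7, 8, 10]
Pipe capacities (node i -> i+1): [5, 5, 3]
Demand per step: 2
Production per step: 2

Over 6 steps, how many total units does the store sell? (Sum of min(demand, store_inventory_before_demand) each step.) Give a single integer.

Step 1: sold=2 (running total=2) -> [2 4 10 11]
Step 2: sold=2 (running total=4) -> [2 2 11 12]
Step 3: sold=2 (running total=6) -> [2 2 10 13]
Step 4: sold=2 (running total=8) -> [2 2 9 14]
Step 5: sold=2 (running total=10) -> [2 2 8 15]
Step 6: sold=2 (running total=12) -> [2 2 7 16]

Answer: 12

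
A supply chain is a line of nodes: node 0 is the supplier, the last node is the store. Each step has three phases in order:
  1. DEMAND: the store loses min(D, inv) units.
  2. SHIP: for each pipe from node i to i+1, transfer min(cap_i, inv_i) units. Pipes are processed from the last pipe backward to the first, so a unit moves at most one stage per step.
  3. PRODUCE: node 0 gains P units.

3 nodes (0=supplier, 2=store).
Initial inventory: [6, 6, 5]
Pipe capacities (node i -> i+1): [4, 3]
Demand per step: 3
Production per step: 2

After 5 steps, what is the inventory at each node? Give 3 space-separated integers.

Step 1: demand=3,sold=3 ship[1->2]=3 ship[0->1]=4 prod=2 -> inv=[4 7 5]
Step 2: demand=3,sold=3 ship[1->2]=3 ship[0->1]=4 prod=2 -> inv=[2 8 5]
Step 3: demand=3,sold=3 ship[1->2]=3 ship[0->1]=2 prod=2 -> inv=[2 7 5]
Step 4: demand=3,sold=3 ship[1->2]=3 ship[0->1]=2 prod=2 -> inv=[2 6 5]
Step 5: demand=3,sold=3 ship[1->2]=3 ship[0->1]=2 prod=2 -> inv=[2 5 5]

2 5 5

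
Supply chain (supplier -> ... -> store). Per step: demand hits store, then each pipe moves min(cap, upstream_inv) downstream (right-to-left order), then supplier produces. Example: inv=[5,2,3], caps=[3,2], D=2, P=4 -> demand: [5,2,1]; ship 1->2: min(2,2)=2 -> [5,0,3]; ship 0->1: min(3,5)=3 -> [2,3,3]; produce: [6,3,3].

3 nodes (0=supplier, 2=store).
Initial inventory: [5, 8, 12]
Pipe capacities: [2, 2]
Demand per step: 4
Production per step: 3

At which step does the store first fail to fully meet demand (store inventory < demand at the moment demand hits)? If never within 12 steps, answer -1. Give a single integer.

Step 1: demand=4,sold=4 ship[1->2]=2 ship[0->1]=2 prod=3 -> [6 8 10]
Step 2: demand=4,sold=4 ship[1->2]=2 ship[0->1]=2 prod=3 -> [7 8 8]
Step 3: demand=4,sold=4 ship[1->2]=2 ship[0->1]=2 prod=3 -> [8 8 6]
Step 4: demand=4,sold=4 ship[1->2]=2 ship[0->1]=2 prod=3 -> [9 8 4]
Step 5: demand=4,sold=4 ship[1->2]=2 ship[0->1]=2 prod=3 -> [10 8 2]
Step 6: demand=4,sold=2 ship[1->2]=2 ship[0->1]=2 prod=3 -> [11 8 2]
Step 7: demand=4,sold=2 ship[1->2]=2 ship[0->1]=2 prod=3 -> [12 8 2]
Step 8: demand=4,sold=2 ship[1->2]=2 ship[0->1]=2 prod=3 -> [13 8 2]
Step 9: demand=4,sold=2 ship[1->2]=2 ship[0->1]=2 prod=3 -> [14 8 2]
Step 10: demand=4,sold=2 ship[1->2]=2 ship[0->1]=2 prod=3 -> [15 8 2]
Step 11: demand=4,sold=2 ship[1->2]=2 ship[0->1]=2 prod=3 -> [16 8 2]
Step 12: demand=4,sold=2 ship[1->2]=2 ship[0->1]=2 prod=3 -> [17 8 2]
First stockout at step 6

6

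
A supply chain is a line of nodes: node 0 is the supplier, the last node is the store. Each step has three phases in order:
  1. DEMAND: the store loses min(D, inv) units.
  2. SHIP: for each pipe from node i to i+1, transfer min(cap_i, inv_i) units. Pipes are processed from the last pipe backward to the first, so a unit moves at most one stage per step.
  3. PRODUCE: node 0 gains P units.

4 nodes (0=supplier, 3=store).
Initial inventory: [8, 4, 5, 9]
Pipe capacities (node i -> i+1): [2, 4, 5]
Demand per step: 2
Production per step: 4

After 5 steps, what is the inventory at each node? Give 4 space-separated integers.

Step 1: demand=2,sold=2 ship[2->3]=5 ship[1->2]=4 ship[0->1]=2 prod=4 -> inv=[10 2 4 12]
Step 2: demand=2,sold=2 ship[2->3]=4 ship[1->2]=2 ship[0->1]=2 prod=4 -> inv=[12 2 2 14]
Step 3: demand=2,sold=2 ship[2->3]=2 ship[1->2]=2 ship[0->1]=2 prod=4 -> inv=[14 2 2 14]
Step 4: demand=2,sold=2 ship[2->3]=2 ship[1->2]=2 ship[0->1]=2 prod=4 -> inv=[16 2 2 14]
Step 5: demand=2,sold=2 ship[2->3]=2 ship[1->2]=2 ship[0->1]=2 prod=4 -> inv=[18 2 2 14]

18 2 2 14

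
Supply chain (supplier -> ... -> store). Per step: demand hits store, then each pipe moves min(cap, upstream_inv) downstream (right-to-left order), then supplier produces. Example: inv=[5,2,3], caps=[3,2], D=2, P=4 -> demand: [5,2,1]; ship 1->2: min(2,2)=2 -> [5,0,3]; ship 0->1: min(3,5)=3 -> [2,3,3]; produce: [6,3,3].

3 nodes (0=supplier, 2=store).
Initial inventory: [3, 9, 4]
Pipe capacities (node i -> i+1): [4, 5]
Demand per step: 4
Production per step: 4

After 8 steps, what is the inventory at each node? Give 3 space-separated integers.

Step 1: demand=4,sold=4 ship[1->2]=5 ship[0->1]=3 prod=4 -> inv=[4 7 5]
Step 2: demand=4,sold=4 ship[1->2]=5 ship[0->1]=4 prod=4 -> inv=[4 6 6]
Step 3: demand=4,sold=4 ship[1->2]=5 ship[0->1]=4 prod=4 -> inv=[4 5 7]
Step 4: demand=4,sold=4 ship[1->2]=5 ship[0->1]=4 prod=4 -> inv=[4 4 8]
Step 5: demand=4,sold=4 ship[1->2]=4 ship[0->1]=4 prod=4 -> inv=[4 4 8]
Step 6: demand=4,sold=4 ship[1->2]=4 ship[0->1]=4 prod=4 -> inv=[4 4 8]
Step 7: demand=4,sold=4 ship[1->2]=4 ship[0->1]=4 prod=4 -> inv=[4 4 8]
Step 8: demand=4,sold=4 ship[1->2]=4 ship[0->1]=4 prod=4 -> inv=[4 4 8]

4 4 8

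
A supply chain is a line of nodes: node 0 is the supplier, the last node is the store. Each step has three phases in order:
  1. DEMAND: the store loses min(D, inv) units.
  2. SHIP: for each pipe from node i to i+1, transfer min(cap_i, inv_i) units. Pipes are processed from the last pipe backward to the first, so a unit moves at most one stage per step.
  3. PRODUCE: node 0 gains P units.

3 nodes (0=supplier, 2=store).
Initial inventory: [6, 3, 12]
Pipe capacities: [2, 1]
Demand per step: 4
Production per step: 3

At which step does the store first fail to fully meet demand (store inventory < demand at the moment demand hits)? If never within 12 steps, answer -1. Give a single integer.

Step 1: demand=4,sold=4 ship[1->2]=1 ship[0->1]=2 prod=3 -> [7 4 9]
Step 2: demand=4,sold=4 ship[1->2]=1 ship[0->1]=2 prod=3 -> [8 5 6]
Step 3: demand=4,sold=4 ship[1->2]=1 ship[0->1]=2 prod=3 -> [9 6 3]
Step 4: demand=4,sold=3 ship[1->2]=1 ship[0->1]=2 prod=3 -> [10 7 1]
Step 5: demand=4,sold=1 ship[1->2]=1 ship[0->1]=2 prod=3 -> [11 8 1]
Step 6: demand=4,sold=1 ship[1->2]=1 ship[0->1]=2 prod=3 -> [12 9 1]
Step 7: demand=4,sold=1 ship[1->2]=1 ship[0->1]=2 prod=3 -> [13 10 1]
Step 8: demand=4,sold=1 ship[1->2]=1 ship[0->1]=2 prod=3 -> [14 11 1]
Step 9: demand=4,sold=1 ship[1->2]=1 ship[0->1]=2 prod=3 -> [15 12 1]
Step 10: demand=4,sold=1 ship[1->2]=1 ship[0->1]=2 prod=3 -> [16 13 1]
Step 11: demand=4,sold=1 ship[1->2]=1 ship[0->1]=2 prod=3 -> [17 14 1]
Step 12: demand=4,sold=1 ship[1->2]=1 ship[0->1]=2 prod=3 -> [18 15 1]
First stockout at step 4

4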